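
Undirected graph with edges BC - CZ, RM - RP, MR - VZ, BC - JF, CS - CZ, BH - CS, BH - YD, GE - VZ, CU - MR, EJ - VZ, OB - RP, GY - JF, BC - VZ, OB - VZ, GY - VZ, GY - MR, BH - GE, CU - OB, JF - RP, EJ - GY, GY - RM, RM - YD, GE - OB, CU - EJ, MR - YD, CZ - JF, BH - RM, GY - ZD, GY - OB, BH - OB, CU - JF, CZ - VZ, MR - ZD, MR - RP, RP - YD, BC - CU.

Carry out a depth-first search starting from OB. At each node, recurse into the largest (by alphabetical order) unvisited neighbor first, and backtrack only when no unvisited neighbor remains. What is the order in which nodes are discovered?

OB, VZ, MR, ZD, GY, RM, YD, RP, JF, CZ, CS, BH, GE, BC, CU, EJ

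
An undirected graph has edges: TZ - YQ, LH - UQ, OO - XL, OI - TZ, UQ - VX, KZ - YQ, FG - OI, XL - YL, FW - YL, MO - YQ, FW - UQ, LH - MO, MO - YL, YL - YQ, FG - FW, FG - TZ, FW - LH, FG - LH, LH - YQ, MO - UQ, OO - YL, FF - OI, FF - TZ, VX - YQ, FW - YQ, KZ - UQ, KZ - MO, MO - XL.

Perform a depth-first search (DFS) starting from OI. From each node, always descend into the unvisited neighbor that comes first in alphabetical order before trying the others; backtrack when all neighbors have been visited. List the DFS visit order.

Visit OI
OI → FF
FF → TZ
TZ → FG
FG → FW
FW → LH
LH → MO
MO → KZ
KZ → UQ
UQ → VX
VX → YQ
YQ → YL
YL → OO
OO → XL

OI FF TZ FG FW LH MO KZ UQ VX YQ YL OO XL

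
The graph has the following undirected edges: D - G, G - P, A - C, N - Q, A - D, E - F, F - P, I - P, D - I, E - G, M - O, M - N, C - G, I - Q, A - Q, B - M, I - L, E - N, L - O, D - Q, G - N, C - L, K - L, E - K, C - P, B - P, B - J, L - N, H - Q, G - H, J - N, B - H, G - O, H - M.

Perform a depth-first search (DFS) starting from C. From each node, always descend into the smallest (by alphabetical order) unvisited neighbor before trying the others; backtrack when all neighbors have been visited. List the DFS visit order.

Visit C
C → A
A → D
D → G
G → E
E → F
F → P
P → B
B → H
H → M
M → N
N → J
N → L
L → I
I → Q
L → K
L → O

C, A, D, G, E, F, P, B, H, M, N, J, L, I, Q, K, O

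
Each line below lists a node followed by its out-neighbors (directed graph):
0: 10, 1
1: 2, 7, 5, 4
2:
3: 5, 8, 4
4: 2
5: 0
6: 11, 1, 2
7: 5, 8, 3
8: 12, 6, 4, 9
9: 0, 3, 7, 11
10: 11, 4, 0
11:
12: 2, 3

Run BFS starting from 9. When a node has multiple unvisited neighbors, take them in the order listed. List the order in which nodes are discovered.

Visit 9; enqueue 0, 3, 7, 11 → queue [0, 3, 7, 11]
Visit 0; enqueue 10, 1 → queue [3, 7, 11, 10, 1]
Visit 3; enqueue 5, 8, 4 → queue [7, 11, 10, 1, 5, 8, 4]
Visit 7 → queue [11, 10, 1, 5, 8, 4]
Visit 11 → queue [10, 1, 5, 8, 4]
Visit 10 → queue [1, 5, 8, 4]
Visit 1; enqueue 2 → queue [5, 8, 4, 2]
Visit 5 → queue [8, 4, 2]
Visit 8; enqueue 12, 6 → queue [4, 2, 12, 6]
Visit 4 → queue [2, 12, 6]
Visit 2 → queue [12, 6]
Visit 12 → queue [6]
Visit 6 → queue []

9 -> 0 -> 3 -> 7 -> 11 -> 10 -> 1 -> 5 -> 8 -> 4 -> 2 -> 12 -> 6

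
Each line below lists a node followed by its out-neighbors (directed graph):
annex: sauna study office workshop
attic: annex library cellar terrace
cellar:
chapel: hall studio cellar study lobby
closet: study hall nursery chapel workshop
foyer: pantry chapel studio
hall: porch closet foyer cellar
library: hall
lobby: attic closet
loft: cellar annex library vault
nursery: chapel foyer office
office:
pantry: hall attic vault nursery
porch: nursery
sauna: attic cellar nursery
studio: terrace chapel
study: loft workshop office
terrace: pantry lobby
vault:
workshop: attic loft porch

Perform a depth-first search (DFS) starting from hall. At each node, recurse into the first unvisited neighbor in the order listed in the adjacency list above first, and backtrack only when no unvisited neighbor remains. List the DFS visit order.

Visit hall
hall → porch
porch → nursery
nursery → chapel
chapel → studio
studio → terrace
terrace → pantry
pantry → attic
attic → annex
annex → sauna
sauna → cellar
annex → study
study → loft
loft → library
loft → vault
study → workshop
study → office
terrace → lobby
lobby → closet
nursery → foyer

hall porch nursery chapel studio terrace pantry attic annex sauna cellar study loft library vault workshop office lobby closet foyer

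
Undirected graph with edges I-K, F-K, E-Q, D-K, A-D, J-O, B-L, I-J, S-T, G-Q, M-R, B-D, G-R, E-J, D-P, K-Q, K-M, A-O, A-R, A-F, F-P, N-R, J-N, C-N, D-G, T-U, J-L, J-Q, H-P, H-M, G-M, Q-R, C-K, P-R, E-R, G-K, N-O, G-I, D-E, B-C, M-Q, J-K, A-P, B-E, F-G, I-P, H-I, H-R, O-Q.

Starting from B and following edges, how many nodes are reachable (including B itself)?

BFS from B visits: B, C, D, E, L, K, N, A, G, P, J, Q, R, F, I, M, O, H
Reachable nodes: 18 of 21 total.

18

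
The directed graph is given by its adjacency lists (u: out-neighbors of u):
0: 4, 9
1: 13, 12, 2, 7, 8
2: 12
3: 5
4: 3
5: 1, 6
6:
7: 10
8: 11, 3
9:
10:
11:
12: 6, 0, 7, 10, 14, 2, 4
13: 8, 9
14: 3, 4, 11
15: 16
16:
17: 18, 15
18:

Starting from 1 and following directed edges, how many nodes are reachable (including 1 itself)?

BFS from 1 visits: 1, 13, 12, 8, 7, 2, 9, 14, 10, 6, 4, 0, 11, 3, 5
Reachable nodes: 15 of 19 total.

15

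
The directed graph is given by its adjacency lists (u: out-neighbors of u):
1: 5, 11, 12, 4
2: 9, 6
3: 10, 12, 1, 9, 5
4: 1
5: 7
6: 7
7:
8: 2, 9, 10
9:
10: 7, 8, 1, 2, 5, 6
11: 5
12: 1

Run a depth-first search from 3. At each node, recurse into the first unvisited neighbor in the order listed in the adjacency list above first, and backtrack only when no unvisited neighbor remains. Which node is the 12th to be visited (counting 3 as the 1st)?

Visit 3
3 → 10
10 → 7
10 → 8
8 → 2
2 → 9
2 → 6
10 → 1
1 → 5
1 → 11
1 → 12
1 → 4

Visit order: 3, 10, 7, 8, 2, 9, 6, 1, 5, 11, 12, 4

4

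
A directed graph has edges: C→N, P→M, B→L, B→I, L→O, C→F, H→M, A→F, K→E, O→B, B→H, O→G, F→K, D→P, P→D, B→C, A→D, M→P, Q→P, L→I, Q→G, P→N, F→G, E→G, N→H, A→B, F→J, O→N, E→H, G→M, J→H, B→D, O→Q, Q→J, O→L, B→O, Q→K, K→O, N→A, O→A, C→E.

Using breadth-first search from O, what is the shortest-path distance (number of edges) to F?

2

Level 0: O
Level 1: A, B, G, L, N, Q
Level 2: C, D, F, H, I, J, K, M, P
Level 3: E
F first appears at level 2.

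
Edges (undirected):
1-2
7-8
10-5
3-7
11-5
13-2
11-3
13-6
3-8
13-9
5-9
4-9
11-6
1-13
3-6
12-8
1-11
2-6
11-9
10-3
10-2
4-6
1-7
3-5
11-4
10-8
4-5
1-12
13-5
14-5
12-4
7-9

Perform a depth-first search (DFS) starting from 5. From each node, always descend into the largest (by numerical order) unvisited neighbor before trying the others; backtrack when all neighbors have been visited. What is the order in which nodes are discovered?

5 14 13 9 11 6 4 12 8 10 3 7 1 2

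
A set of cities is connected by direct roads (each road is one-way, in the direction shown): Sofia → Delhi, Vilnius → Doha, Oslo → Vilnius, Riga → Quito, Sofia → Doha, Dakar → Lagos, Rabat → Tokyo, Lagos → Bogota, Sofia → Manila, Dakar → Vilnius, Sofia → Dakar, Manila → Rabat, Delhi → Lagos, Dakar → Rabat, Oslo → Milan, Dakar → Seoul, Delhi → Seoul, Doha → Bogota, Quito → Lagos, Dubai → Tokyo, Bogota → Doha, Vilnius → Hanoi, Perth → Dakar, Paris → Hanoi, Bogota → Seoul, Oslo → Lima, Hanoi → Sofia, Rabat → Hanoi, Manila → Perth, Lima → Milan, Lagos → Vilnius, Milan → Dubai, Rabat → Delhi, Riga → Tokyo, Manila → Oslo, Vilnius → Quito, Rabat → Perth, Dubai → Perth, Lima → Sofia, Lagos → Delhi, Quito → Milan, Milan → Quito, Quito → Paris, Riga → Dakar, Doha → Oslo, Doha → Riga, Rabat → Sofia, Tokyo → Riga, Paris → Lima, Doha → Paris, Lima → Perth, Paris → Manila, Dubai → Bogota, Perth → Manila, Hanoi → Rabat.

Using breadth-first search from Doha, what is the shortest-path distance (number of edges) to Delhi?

Level 0: Doha
Level 1: Bogota, Oslo, Paris, Riga
Level 2: Dakar, Hanoi, Lima, Manila, Milan, Quito, Seoul, Tokyo, Vilnius
Level 3: Dubai, Lagos, Perth, Rabat, Sofia
Level 4: Delhi
Delhi first appears at level 4.

4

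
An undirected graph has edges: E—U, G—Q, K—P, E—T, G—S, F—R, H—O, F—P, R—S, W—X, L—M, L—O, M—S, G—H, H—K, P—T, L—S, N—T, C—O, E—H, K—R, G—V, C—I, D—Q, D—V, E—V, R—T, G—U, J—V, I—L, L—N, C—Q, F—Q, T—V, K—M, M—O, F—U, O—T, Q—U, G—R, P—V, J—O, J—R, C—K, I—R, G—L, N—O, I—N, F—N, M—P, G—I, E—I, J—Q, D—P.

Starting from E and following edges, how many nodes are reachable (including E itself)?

BFS from E visits: E, V, U, T, I, H, P, J, G, D, Q, F, R, O, N, L, C, K, M, S
Reachable nodes: 20 of 22 total.

20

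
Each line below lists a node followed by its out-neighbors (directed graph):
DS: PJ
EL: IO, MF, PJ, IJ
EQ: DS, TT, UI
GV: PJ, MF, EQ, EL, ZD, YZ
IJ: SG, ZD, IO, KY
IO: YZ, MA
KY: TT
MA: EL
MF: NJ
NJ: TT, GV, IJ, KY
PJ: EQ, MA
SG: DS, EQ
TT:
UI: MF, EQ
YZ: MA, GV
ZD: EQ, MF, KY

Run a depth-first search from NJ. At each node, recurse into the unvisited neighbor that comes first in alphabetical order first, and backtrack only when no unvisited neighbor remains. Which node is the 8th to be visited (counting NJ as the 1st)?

Visit NJ
NJ → GV
GV → EL
EL → IJ
IJ → IO
IO → MA
IO → YZ
IJ → KY
KY → TT
IJ → SG
SG → DS
DS → PJ
PJ → EQ
EQ → UI
UI → MF
IJ → ZD

Visit order: NJ, GV, EL, IJ, IO, MA, YZ, KY, TT, SG, DS, PJ, EQ, UI, MF, ZD

KY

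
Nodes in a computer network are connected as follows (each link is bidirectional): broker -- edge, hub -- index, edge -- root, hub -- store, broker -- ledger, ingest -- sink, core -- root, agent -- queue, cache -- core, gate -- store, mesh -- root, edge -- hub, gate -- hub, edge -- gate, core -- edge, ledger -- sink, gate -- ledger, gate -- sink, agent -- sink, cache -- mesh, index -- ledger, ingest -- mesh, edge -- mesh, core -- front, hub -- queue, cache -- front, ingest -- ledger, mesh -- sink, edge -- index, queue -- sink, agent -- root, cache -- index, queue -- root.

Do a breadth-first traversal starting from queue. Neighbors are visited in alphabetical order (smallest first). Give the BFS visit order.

Visit queue; enqueue agent, hub, root, sink → queue [agent, hub, root, sink]
Visit agent → queue [hub, root, sink]
Visit hub; enqueue edge, gate, index, store → queue [root, sink, edge, gate, index, store]
Visit root; enqueue core, mesh → queue [sink, edge, gate, index, store, core, mesh]
Visit sink; enqueue ingest, ledger → queue [edge, gate, index, store, core, mesh, ingest, ledger]
Visit edge; enqueue broker → queue [gate, index, store, core, mesh, ingest, ledger, broker]
Visit gate → queue [index, store, core, mesh, ingest, ledger, broker]
Visit index; enqueue cache → queue [store, core, mesh, ingest, ledger, broker, cache]
Visit store → queue [core, mesh, ingest, ledger, broker, cache]
Visit core; enqueue front → queue [mesh, ingest, ledger, broker, cache, front]
Visit mesh → queue [ingest, ledger, broker, cache, front]
Visit ingest → queue [ledger, broker, cache, front]
Visit ledger → queue [broker, cache, front]
Visit broker → queue [cache, front]
Visit cache → queue [front]
Visit front → queue []

queue agent hub root sink edge gate index store core mesh ingest ledger broker cache front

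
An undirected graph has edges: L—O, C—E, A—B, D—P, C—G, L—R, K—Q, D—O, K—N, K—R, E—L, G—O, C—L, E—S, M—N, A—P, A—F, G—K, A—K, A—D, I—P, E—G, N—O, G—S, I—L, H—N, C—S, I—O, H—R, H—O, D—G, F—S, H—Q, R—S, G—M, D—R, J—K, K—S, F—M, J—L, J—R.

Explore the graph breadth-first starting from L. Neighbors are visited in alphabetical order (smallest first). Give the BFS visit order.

L -> C -> E -> I -> J -> O -> R -> G -> S -> P -> K -> D -> H -> N -> M -> F -> A -> Q -> B

Visit L; enqueue C, E, I, J, O, R → queue [C, E, I, J, O, R]
Visit C; enqueue G, S → queue [E, I, J, O, R, G, S]
Visit E → queue [I, J, O, R, G, S]
Visit I; enqueue P → queue [J, O, R, G, S, P]
Visit J; enqueue K → queue [O, R, G, S, P, K]
Visit O; enqueue D, H, N → queue [R, G, S, P, K, D, H, N]
Visit R → queue [G, S, P, K, D, H, N]
Visit G; enqueue M → queue [S, P, K, D, H, N, M]
Visit S; enqueue F → queue [P, K, D, H, N, M, F]
Visit P; enqueue A → queue [K, D, H, N, M, F, A]
Visit K; enqueue Q → queue [D, H, N, M, F, A, Q]
Visit D → queue [H, N, M, F, A, Q]
Visit H → queue [N, M, F, A, Q]
Visit N → queue [M, F, A, Q]
Visit M → queue [F, A, Q]
Visit F → queue [A, Q]
Visit A; enqueue B → queue [Q, B]
Visit Q → queue [B]
Visit B → queue []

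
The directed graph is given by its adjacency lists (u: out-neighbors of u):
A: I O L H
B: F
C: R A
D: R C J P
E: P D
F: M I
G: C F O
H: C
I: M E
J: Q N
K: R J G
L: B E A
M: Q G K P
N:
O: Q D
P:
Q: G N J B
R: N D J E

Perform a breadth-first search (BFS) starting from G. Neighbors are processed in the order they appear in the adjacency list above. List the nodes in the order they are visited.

Visit G; enqueue C, F, O → queue [C, F, O]
Visit C; enqueue R, A → queue [F, O, R, A]
Visit F; enqueue M, I → queue [O, R, A, M, I]
Visit O; enqueue Q, D → queue [R, A, M, I, Q, D]
Visit R; enqueue N, J, E → queue [A, M, I, Q, D, N, J, E]
Visit A; enqueue L, H → queue [M, I, Q, D, N, J, E, L, H]
Visit M; enqueue K, P → queue [I, Q, D, N, J, E, L, H, K, P]
Visit I → queue [Q, D, N, J, E, L, H, K, P]
Visit Q; enqueue B → queue [D, N, J, E, L, H, K, P, B]
Visit D → queue [N, J, E, L, H, K, P, B]
Visit N → queue [J, E, L, H, K, P, B]
Visit J → queue [E, L, H, K, P, B]
Visit E → queue [L, H, K, P, B]
Visit L → queue [H, K, P, B]
Visit H → queue [K, P, B]
Visit K → queue [P, B]
Visit P → queue [B]
Visit B → queue []

G → C → F → O → R → A → M → I → Q → D → N → J → E → L → H → K → P → B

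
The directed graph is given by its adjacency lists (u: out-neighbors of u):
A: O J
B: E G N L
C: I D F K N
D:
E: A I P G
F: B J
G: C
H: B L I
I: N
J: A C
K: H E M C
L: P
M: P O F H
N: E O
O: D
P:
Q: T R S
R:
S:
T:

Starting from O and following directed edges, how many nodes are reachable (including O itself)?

2

BFS from O visits: O, D
Reachable nodes: 2 of 20 total.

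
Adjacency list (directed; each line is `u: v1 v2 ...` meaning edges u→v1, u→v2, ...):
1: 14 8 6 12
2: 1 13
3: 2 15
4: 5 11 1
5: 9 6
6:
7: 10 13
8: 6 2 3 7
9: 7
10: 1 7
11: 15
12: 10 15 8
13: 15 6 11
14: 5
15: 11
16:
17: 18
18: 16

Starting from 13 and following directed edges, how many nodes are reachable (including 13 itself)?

4

BFS from 13 visits: 13, 15, 6, 11
Reachable nodes: 4 of 18 total.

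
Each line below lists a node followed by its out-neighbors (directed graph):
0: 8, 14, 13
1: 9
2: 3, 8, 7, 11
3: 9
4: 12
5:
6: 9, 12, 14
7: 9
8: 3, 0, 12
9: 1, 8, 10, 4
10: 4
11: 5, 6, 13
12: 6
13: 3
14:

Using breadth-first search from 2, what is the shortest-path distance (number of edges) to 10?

Level 0: 2
Level 1: 3, 7, 8, 11
Level 2: 0, 5, 6, 9, 12, 13
Level 3: 1, 4, 10, 14
10 first appears at level 3.

3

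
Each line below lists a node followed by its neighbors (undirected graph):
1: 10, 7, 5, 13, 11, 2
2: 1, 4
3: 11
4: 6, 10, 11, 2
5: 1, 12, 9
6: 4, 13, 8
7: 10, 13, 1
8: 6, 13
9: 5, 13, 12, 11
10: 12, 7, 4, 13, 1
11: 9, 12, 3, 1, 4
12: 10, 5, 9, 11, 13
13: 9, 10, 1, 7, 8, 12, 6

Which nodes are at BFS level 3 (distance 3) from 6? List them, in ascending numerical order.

3, 5

Level 0: 6
Level 1: 4, 8, 13
Level 2: 1, 2, 7, 9, 10, 11, 12
Level 3: 3, 5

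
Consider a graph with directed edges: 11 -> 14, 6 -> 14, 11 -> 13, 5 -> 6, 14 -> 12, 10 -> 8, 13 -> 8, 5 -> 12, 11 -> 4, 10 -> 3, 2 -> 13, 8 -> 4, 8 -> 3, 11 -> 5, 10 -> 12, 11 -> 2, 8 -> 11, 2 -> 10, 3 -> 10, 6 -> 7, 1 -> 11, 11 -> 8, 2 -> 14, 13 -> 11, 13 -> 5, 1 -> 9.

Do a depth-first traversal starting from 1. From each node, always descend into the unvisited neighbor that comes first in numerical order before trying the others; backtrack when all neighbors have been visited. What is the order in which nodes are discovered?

1 -> 9 -> 11 -> 2 -> 10 -> 3 -> 8 -> 4 -> 12 -> 13 -> 5 -> 6 -> 7 -> 14

Visit 1
1 → 9
1 → 11
11 → 2
2 → 10
10 → 3
10 → 8
8 → 4
10 → 12
2 → 13
13 → 5
5 → 6
6 → 7
6 → 14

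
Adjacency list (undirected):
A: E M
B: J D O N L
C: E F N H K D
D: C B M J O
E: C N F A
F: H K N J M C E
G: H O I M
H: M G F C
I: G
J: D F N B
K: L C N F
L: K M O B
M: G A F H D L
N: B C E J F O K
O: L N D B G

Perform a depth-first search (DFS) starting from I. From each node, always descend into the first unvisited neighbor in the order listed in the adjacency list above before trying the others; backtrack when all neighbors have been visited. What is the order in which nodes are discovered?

I -> G -> H -> M -> A -> E -> C -> F -> K -> L -> O -> N -> B -> J -> D

Visit I
I → G
G → H
H → M
M → A
A → E
E → C
C → F
F → K
K → L
L → O
O → N
N → B
B → J
J → D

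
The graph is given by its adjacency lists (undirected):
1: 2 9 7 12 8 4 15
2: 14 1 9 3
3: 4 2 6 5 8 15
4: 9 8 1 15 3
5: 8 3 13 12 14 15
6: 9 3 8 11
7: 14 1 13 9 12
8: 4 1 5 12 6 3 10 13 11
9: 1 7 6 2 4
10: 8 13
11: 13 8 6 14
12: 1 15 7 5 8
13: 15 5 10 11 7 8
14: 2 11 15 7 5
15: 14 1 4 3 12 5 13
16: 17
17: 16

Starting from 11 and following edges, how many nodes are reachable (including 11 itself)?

15

BFS from 11 visits: 11, 13, 8, 6, 14, 15, 5, 10, 7, 4, 1, 12, 3, 9, 2
Reachable nodes: 15 of 17 total.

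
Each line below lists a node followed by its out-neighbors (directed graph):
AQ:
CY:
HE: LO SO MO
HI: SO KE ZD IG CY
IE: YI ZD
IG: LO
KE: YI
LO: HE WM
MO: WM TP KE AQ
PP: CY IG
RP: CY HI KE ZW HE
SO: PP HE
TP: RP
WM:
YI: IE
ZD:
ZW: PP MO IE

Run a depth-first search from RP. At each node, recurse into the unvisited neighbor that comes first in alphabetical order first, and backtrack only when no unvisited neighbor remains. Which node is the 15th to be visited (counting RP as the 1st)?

IG

Visit RP
RP → CY
RP → HE
HE → LO
LO → WM
HE → MO
MO → AQ
MO → KE
KE → YI
YI → IE
IE → ZD
MO → TP
HE → SO
SO → PP
PP → IG
RP → HI
RP → ZW

Visit order: RP, CY, HE, LO, WM, MO, AQ, KE, YI, IE, ZD, TP, SO, PP, IG, HI, ZW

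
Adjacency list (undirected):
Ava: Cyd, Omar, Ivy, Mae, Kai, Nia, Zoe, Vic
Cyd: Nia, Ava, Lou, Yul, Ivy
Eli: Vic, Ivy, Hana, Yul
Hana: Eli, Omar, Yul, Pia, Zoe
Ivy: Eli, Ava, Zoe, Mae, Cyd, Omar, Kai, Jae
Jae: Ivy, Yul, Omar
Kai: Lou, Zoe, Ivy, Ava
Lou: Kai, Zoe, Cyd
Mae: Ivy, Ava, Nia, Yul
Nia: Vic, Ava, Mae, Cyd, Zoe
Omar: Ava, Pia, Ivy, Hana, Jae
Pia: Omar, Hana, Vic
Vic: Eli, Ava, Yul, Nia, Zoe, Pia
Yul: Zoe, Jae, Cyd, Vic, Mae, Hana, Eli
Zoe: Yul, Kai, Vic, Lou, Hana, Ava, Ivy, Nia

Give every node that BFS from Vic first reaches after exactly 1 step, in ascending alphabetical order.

Ava, Eli, Nia, Pia, Yul, Zoe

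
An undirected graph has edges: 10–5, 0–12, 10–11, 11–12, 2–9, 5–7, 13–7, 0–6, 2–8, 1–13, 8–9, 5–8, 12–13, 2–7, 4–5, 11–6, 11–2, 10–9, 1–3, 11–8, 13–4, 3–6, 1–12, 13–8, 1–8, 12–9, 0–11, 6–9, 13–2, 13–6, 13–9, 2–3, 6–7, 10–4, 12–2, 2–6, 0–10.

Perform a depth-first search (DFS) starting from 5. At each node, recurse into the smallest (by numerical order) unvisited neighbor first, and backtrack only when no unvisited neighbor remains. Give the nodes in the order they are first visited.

5 4 10 0 6 2 3 1 8 9 12 11 13 7

Visit 5
5 → 4
4 → 10
10 → 0
0 → 6
6 → 2
2 → 3
3 → 1
1 → 8
8 → 9
9 → 12
12 → 11
12 → 13
13 → 7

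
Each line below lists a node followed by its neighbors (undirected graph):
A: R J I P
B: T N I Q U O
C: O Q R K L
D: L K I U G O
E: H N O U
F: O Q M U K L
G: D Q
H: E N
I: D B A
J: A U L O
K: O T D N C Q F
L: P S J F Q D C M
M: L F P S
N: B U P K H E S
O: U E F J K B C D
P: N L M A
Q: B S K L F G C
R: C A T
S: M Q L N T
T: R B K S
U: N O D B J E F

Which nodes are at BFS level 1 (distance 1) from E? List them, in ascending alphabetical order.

Level 0: E
Level 1: H, N, O, U
Level 2: B, C, D, F, J, K, P, S
Level 3: A, G, I, L, M, Q, R, T

H, N, O, U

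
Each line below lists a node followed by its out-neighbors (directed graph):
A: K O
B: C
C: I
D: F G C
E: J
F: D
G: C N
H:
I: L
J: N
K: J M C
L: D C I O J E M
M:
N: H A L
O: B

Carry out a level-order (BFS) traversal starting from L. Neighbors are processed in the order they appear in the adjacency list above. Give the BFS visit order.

Visit L; enqueue D, C, I, O, J, E, M → queue [D, C, I, O, J, E, M]
Visit D; enqueue F, G → queue [C, I, O, J, E, M, F, G]
Visit C → queue [I, O, J, E, M, F, G]
Visit I → queue [O, J, E, M, F, G]
Visit O; enqueue B → queue [J, E, M, F, G, B]
Visit J; enqueue N → queue [E, M, F, G, B, N]
Visit E → queue [M, F, G, B, N]
Visit M → queue [F, G, B, N]
Visit F → queue [G, B, N]
Visit G → queue [B, N]
Visit B → queue [N]
Visit N; enqueue H, A → queue [H, A]
Visit H → queue [A]
Visit A; enqueue K → queue [K]
Visit K → queue []

L D C I O J E M F G B N H A K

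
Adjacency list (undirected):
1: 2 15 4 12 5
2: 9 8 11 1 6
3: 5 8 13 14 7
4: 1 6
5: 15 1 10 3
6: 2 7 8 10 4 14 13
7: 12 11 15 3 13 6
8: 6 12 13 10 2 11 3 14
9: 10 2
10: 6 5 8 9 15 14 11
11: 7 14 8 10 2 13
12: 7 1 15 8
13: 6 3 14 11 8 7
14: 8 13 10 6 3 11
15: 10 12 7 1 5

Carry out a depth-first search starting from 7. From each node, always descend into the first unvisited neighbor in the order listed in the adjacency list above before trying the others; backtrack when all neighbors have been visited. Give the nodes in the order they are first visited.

Visit 7
7 → 12
12 → 1
1 → 2
2 → 9
9 → 10
10 → 6
6 → 8
8 → 13
13 → 3
3 → 5
5 → 15
3 → 14
14 → 11
6 → 4

7 -> 12 -> 1 -> 2 -> 9 -> 10 -> 6 -> 8 -> 13 -> 3 -> 5 -> 15 -> 14 -> 11 -> 4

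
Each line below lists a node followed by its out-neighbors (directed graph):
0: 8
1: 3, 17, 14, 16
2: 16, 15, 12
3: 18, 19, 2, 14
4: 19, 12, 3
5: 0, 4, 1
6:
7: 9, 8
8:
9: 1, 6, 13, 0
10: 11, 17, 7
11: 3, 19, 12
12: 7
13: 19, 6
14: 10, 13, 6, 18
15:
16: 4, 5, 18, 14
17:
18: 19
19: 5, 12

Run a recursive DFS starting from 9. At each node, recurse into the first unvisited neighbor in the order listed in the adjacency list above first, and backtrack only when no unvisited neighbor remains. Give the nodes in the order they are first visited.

Visit 9
9 → 1
1 → 3
3 → 18
18 → 19
19 → 5
5 → 0
0 → 8
5 → 4
4 → 12
12 → 7
3 → 2
2 → 16
16 → 14
14 → 10
10 → 11
10 → 17
14 → 13
13 → 6
2 → 15

9, 1, 3, 18, 19, 5, 0, 8, 4, 12, 7, 2, 16, 14, 10, 11, 17, 13, 6, 15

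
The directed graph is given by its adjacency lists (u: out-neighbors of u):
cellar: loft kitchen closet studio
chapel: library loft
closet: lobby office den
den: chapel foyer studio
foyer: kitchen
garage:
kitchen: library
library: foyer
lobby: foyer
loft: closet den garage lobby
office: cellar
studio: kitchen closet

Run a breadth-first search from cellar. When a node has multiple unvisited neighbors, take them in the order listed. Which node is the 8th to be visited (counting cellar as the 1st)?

lobby

Visit cellar; enqueue loft, kitchen, closet, studio → queue [loft, kitchen, closet, studio]
Visit loft; enqueue den, garage, lobby → queue [kitchen, closet, studio, den, garage, lobby]
Visit kitchen; enqueue library → queue [closet, studio, den, garage, lobby, library]
Visit closet; enqueue office → queue [studio, den, garage, lobby, library, office]
Visit studio → queue [den, garage, lobby, library, office]
Visit den; enqueue chapel, foyer → queue [garage, lobby, library, office, chapel, foyer]
Visit garage → queue [lobby, library, office, chapel, foyer]
Visit lobby → queue [library, office, chapel, foyer]
Visit library → queue [office, chapel, foyer]
Visit office → queue [chapel, foyer]
Visit chapel → queue [foyer]
Visit foyer → queue []

Visit order: cellar, loft, kitchen, closet, studio, den, garage, lobby, library, office, chapel, foyer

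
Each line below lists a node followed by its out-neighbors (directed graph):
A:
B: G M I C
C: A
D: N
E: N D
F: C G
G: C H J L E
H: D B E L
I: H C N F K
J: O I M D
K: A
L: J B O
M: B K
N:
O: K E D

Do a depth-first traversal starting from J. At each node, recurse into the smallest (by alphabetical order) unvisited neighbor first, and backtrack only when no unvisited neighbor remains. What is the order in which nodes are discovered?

Visit J
J → D
D → N
J → I
I → C
C → A
I → F
F → G
G → E
G → H
H → B
B → M
M → K
H → L
L → O

J, D, N, I, C, A, F, G, E, H, B, M, K, L, O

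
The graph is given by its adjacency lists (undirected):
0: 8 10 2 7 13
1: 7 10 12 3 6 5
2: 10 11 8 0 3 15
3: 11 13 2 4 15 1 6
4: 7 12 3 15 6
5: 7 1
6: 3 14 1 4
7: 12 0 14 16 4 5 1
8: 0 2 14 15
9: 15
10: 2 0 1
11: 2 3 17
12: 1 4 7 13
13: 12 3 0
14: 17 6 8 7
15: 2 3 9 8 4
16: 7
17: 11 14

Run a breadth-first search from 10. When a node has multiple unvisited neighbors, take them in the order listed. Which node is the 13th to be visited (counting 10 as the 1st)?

Visit 10; enqueue 2, 0, 1 → queue [2, 0, 1]
Visit 2; enqueue 11, 8, 3, 15 → queue [0, 1, 11, 8, 3, 15]
Visit 0; enqueue 7, 13 → queue [1, 11, 8, 3, 15, 7, 13]
Visit 1; enqueue 12, 6, 5 → queue [11, 8, 3, 15, 7, 13, 12, 6, 5]
Visit 11; enqueue 17 → queue [8, 3, 15, 7, 13, 12, 6, 5, 17]
Visit 8; enqueue 14 → queue [3, 15, 7, 13, 12, 6, 5, 17, 14]
Visit 3; enqueue 4 → queue [15, 7, 13, 12, 6, 5, 17, 14, 4]
Visit 15; enqueue 9 → queue [7, 13, 12, 6, 5, 17, 14, 4, 9]
Visit 7; enqueue 16 → queue [13, 12, 6, 5, 17, 14, 4, 9, 16]
Visit 13 → queue [12, 6, 5, 17, 14, 4, 9, 16]
Visit 12 → queue [6, 5, 17, 14, 4, 9, 16]
Visit 6 → queue [5, 17, 14, 4, 9, 16]
Visit 5 → queue [17, 14, 4, 9, 16]
Visit 17 → queue [14, 4, 9, 16]
Visit 14 → queue [4, 9, 16]
Visit 4 → queue [9, 16]
Visit 9 → queue [16]
Visit 16 → queue []

Visit order: 10, 2, 0, 1, 11, 8, 3, 15, 7, 13, 12, 6, 5, 17, 14, 4, 9, 16

5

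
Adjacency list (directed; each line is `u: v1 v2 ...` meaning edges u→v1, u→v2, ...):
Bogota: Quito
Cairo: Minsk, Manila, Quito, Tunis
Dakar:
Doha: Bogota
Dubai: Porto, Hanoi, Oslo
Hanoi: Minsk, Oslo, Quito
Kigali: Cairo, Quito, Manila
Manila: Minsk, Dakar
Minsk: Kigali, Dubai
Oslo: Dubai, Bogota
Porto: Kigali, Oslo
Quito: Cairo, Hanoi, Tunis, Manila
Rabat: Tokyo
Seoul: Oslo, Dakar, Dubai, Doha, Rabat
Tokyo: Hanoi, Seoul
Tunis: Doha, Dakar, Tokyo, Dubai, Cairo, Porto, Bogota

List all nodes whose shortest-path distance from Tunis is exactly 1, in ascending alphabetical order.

Level 0: Tunis
Level 1: Bogota, Cairo, Dakar, Doha, Dubai, Porto, Tokyo
Level 2: Hanoi, Kigali, Manila, Minsk, Oslo, Quito, Seoul
Level 3: Rabat

Bogota, Cairo, Dakar, Doha, Dubai, Porto, Tokyo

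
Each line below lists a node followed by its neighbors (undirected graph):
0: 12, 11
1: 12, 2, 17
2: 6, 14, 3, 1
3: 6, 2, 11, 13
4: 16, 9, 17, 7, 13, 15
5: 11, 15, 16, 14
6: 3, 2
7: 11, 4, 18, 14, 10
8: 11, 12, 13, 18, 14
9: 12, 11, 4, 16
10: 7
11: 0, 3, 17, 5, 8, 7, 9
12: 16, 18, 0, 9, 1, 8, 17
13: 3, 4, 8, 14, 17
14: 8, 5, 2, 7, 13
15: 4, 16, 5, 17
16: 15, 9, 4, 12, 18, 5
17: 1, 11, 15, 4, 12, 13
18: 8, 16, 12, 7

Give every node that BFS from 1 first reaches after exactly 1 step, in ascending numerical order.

2, 12, 17

Level 0: 1
Level 1: 2, 12, 17
Level 2: 0, 3, 4, 6, 8, 9, 11, 13, 14, 15, 16, 18
Level 3: 5, 7
Level 4: 10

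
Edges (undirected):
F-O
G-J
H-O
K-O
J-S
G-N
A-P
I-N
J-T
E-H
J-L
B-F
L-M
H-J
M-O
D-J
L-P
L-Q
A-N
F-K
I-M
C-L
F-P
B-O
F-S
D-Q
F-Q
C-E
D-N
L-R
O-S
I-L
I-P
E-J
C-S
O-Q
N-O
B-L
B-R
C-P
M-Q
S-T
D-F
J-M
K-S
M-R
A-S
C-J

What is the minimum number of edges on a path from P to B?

2

Level 0: P
Level 1: A, C, F, I, L
Level 2: B, D, E, J, K, M, N, O, Q, R, S
Level 3: G, H, T
B first appears at level 2.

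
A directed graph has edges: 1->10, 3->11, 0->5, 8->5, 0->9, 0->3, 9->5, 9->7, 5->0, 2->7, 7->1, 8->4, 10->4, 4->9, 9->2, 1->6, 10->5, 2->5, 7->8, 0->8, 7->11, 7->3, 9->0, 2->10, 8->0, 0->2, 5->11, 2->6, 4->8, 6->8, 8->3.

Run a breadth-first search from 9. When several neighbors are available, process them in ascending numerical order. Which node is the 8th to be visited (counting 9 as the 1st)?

Visit 9; enqueue 0, 2, 5, 7 → queue [0, 2, 5, 7]
Visit 0; enqueue 3, 8 → queue [2, 5, 7, 3, 8]
Visit 2; enqueue 6, 10 → queue [5, 7, 3, 8, 6, 10]
Visit 5; enqueue 11 → queue [7, 3, 8, 6, 10, 11]
Visit 7; enqueue 1 → queue [3, 8, 6, 10, 11, 1]
Visit 3 → queue [8, 6, 10, 11, 1]
Visit 8; enqueue 4 → queue [6, 10, 11, 1, 4]
Visit 6 → queue [10, 11, 1, 4]
Visit 10 → queue [11, 1, 4]
Visit 11 → queue [1, 4]
Visit 1 → queue [4]
Visit 4 → queue []

Visit order: 9, 0, 2, 5, 7, 3, 8, 6, 10, 11, 1, 4

6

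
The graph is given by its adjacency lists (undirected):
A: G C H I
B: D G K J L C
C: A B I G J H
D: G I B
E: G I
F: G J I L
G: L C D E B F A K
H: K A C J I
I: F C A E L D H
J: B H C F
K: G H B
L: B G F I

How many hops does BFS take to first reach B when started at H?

Level 0: H
Level 1: A, C, I, J, K
Level 2: B, D, E, F, G, L
B first appears at level 2.

2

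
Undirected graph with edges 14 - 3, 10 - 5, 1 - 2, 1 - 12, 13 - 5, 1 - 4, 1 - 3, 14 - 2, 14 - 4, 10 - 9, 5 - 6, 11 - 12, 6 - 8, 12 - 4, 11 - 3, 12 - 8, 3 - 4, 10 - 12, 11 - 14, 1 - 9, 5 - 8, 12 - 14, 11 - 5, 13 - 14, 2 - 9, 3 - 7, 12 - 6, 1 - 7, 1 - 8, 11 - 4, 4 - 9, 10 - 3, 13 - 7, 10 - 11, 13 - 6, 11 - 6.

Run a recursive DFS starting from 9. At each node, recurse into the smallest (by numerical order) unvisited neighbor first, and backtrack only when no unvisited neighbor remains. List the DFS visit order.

Visit 9
9 → 1
1 → 2
2 → 14
14 → 3
3 → 4
4 → 11
11 → 5
5 → 6
6 → 8
8 → 12
12 → 10
6 → 13
13 → 7

9, 1, 2, 14, 3, 4, 11, 5, 6, 8, 12, 10, 13, 7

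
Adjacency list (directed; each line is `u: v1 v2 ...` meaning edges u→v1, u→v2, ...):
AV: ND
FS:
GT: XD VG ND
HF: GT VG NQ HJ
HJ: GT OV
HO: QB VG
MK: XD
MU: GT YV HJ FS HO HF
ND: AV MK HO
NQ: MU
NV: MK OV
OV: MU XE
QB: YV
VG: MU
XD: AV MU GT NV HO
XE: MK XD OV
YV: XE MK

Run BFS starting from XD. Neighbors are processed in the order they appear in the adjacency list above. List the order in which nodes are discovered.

XD AV MU GT NV HO ND YV HJ FS HF VG MK OV QB XE NQ

Visit XD; enqueue AV, MU, GT, NV, HO → queue [AV, MU, GT, NV, HO]
Visit AV; enqueue ND → queue [MU, GT, NV, HO, ND]
Visit MU; enqueue YV, HJ, FS, HF → queue [GT, NV, HO, ND, YV, HJ, FS, HF]
Visit GT; enqueue VG → queue [NV, HO, ND, YV, HJ, FS, HF, VG]
Visit NV; enqueue MK, OV → queue [HO, ND, YV, HJ, FS, HF, VG, MK, OV]
Visit HO; enqueue QB → queue [ND, YV, HJ, FS, HF, VG, MK, OV, QB]
Visit ND → queue [YV, HJ, FS, HF, VG, MK, OV, QB]
Visit YV; enqueue XE → queue [HJ, FS, HF, VG, MK, OV, QB, XE]
Visit HJ → queue [FS, HF, VG, MK, OV, QB, XE]
Visit FS → queue [HF, VG, MK, OV, QB, XE]
Visit HF; enqueue NQ → queue [VG, MK, OV, QB, XE, NQ]
Visit VG → queue [MK, OV, QB, XE, NQ]
Visit MK → queue [OV, QB, XE, NQ]
Visit OV → queue [QB, XE, NQ]
Visit QB → queue [XE, NQ]
Visit XE → queue [NQ]
Visit NQ → queue []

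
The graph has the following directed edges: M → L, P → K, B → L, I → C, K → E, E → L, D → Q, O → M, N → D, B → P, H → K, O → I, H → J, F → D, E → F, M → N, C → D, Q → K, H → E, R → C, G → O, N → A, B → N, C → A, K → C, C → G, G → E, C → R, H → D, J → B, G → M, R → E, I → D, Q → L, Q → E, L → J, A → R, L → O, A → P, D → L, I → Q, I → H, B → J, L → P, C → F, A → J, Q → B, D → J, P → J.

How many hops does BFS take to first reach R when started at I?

2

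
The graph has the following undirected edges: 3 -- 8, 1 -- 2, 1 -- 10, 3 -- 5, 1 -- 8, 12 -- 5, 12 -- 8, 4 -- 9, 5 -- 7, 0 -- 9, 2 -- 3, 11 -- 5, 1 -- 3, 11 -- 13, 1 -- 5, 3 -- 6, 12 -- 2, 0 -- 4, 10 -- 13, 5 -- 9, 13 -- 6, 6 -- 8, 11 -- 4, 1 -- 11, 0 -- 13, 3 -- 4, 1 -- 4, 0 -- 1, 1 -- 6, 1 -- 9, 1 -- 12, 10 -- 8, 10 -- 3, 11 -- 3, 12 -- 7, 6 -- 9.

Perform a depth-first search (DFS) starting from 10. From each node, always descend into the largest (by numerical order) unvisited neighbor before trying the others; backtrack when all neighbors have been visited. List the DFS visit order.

10 -> 13 -> 11 -> 5 -> 12 -> 8 -> 6 -> 9 -> 4 -> 3 -> 2 -> 1 -> 0 -> 7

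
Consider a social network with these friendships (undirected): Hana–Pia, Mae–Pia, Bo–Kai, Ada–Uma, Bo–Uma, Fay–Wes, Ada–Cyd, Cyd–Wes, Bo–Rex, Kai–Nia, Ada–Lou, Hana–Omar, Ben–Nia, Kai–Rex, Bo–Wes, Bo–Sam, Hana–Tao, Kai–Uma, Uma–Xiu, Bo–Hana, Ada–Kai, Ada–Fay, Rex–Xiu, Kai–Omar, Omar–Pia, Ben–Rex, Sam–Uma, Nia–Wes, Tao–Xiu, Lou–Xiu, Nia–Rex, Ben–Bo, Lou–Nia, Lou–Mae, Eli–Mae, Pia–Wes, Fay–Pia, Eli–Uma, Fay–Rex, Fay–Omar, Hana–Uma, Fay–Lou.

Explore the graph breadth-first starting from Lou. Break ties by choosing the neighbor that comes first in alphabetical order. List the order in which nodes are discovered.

Lou, Ada, Fay, Mae, Nia, Xiu, Cyd, Kai, Uma, Omar, Pia, Rex, Wes, Eli, Ben, Tao, Bo, Hana, Sam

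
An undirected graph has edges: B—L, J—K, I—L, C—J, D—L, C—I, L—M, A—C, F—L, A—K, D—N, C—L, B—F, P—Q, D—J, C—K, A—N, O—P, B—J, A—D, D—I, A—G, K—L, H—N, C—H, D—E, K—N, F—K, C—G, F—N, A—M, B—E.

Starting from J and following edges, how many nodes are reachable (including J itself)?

14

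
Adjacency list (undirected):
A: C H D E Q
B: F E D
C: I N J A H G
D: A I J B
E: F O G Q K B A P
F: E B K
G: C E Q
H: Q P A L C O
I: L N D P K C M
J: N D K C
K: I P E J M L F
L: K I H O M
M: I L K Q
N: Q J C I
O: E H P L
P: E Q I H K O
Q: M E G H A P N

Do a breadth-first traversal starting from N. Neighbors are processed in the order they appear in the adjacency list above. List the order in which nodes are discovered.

N, Q, J, C, I, M, E, G, H, A, P, D, K, L, F, O, B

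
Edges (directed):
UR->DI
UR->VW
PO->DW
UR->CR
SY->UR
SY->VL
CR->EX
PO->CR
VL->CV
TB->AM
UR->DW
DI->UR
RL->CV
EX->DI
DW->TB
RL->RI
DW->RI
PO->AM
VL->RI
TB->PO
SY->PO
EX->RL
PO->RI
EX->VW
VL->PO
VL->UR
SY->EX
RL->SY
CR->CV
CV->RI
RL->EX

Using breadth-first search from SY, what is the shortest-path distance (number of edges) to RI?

Level 0: SY
Level 1: EX, PO, UR, VL
Level 2: AM, CR, CV, DI, DW, RI, RL, VW
Level 3: TB
RI first appears at level 2.

2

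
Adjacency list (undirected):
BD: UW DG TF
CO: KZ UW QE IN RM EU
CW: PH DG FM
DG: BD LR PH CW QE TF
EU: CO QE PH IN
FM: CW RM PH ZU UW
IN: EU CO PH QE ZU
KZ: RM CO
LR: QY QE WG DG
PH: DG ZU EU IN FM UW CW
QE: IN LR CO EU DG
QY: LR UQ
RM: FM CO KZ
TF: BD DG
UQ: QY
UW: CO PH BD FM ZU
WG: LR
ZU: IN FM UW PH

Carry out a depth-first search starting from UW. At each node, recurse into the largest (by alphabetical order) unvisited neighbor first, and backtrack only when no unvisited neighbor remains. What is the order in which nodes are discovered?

UW ZU PH IN QE LR WG QY UQ DG TF BD CW FM RM KZ CO EU

Visit UW
UW → ZU
ZU → PH
PH → IN
IN → QE
QE → LR
LR → WG
LR → QY
QY → UQ
LR → DG
DG → TF
TF → BD
DG → CW
CW → FM
FM → RM
RM → KZ
KZ → CO
CO → EU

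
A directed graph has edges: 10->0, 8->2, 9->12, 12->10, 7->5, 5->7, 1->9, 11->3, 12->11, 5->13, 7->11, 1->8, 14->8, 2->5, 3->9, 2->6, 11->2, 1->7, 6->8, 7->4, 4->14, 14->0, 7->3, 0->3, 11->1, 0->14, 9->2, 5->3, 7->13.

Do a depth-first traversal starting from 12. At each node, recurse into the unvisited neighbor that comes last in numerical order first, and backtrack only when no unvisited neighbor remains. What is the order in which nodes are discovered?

12, 11, 3, 9, 2, 6, 8, 5, 13, 7, 4, 14, 0, 1, 10

Visit 12
12 → 11
11 → 3
3 → 9
9 → 2
2 → 6
6 → 8
2 → 5
5 → 13
5 → 7
7 → 4
4 → 14
14 → 0
11 → 1
12 → 10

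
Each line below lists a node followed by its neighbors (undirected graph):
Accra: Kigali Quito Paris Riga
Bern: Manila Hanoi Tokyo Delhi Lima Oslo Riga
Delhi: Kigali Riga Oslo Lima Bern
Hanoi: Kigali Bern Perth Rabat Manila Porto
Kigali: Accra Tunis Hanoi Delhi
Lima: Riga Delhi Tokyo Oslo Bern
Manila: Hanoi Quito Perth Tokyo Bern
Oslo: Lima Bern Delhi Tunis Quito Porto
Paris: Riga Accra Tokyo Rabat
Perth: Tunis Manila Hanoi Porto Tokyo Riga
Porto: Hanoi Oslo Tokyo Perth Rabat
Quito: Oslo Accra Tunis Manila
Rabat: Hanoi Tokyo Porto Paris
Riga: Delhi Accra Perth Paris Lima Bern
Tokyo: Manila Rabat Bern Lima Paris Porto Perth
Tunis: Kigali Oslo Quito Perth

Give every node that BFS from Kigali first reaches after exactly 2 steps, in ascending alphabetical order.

Bern, Lima, Manila, Oslo, Paris, Perth, Porto, Quito, Rabat, Riga

Level 0: Kigali
Level 1: Accra, Delhi, Hanoi, Tunis
Level 2: Bern, Lima, Manila, Oslo, Paris, Perth, Porto, Quito, Rabat, Riga
Level 3: Tokyo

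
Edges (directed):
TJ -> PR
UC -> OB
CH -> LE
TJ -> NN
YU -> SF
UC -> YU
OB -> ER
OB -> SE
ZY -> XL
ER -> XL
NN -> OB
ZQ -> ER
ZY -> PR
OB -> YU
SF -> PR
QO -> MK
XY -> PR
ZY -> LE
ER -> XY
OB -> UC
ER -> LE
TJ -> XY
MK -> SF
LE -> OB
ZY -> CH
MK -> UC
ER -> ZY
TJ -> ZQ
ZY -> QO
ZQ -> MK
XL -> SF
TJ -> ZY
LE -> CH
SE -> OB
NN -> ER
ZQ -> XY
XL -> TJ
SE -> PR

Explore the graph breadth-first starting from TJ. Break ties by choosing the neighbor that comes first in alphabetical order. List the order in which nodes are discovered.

Visit TJ; enqueue NN, PR, XY, ZQ, ZY → queue [NN, PR, XY, ZQ, ZY]
Visit NN; enqueue ER, OB → queue [PR, XY, ZQ, ZY, ER, OB]
Visit PR → queue [XY, ZQ, ZY, ER, OB]
Visit XY → queue [ZQ, ZY, ER, OB]
Visit ZQ; enqueue MK → queue [ZY, ER, OB, MK]
Visit ZY; enqueue CH, LE, QO, XL → queue [ER, OB, MK, CH, LE, QO, XL]
Visit ER → queue [OB, MK, CH, LE, QO, XL]
Visit OB; enqueue SE, UC, YU → queue [MK, CH, LE, QO, XL, SE, UC, YU]
Visit MK; enqueue SF → queue [CH, LE, QO, XL, SE, UC, YU, SF]
Visit CH → queue [LE, QO, XL, SE, UC, YU, SF]
Visit LE → queue [QO, XL, SE, UC, YU, SF]
Visit QO → queue [XL, SE, UC, YU, SF]
Visit XL → queue [SE, UC, YU, SF]
Visit SE → queue [UC, YU, SF]
Visit UC → queue [YU, SF]
Visit YU → queue [SF]
Visit SF → queue []

TJ → NN → PR → XY → ZQ → ZY → ER → OB → MK → CH → LE → QO → XL → SE → UC → YU → SF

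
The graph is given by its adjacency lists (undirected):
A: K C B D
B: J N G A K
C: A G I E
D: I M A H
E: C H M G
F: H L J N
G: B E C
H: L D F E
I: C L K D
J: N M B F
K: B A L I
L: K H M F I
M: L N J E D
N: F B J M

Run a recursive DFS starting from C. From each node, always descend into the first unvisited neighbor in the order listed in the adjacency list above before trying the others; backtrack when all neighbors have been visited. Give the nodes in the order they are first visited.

Visit C
C → A
A → K
K → B
B → J
J → N
N → F
F → H
H → L
L → M
M → E
E → G
M → D
D → I

C A K B J N F H L M E G D I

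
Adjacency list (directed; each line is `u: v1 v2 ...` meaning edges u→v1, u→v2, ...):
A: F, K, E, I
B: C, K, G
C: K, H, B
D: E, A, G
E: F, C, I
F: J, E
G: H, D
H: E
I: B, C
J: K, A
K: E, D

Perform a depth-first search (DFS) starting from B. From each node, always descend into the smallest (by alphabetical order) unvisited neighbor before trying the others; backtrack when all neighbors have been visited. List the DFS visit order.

Visit B
B → C
C → H
H → E
E → F
F → J
J → A
A → I
A → K
K → D
D → G

B, C, H, E, F, J, A, I, K, D, G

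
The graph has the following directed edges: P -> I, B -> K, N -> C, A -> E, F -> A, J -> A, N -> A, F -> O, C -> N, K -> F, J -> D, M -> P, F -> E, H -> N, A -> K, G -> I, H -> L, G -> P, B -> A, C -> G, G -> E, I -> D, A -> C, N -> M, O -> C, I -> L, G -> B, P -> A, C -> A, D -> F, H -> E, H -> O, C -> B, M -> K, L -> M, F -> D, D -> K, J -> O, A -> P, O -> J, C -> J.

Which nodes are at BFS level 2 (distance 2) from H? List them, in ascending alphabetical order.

Level 0: H
Level 1: E, L, N, O
Level 2: A, C, J, M
Level 3: B, D, G, K, P
Level 4: F, I

A, C, J, M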